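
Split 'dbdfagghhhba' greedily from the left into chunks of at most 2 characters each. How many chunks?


'dbdfagghhhba' has 12 characters.
Chunking with max size 2:
  Chunk 1: 'db' (positions 0-1)
  Chunk 2: 'df' (positions 2-3)
  Chunk 3: 'ag' (positions 4-5)
  Chunk 4: 'gh' (positions 6-7)
  Chunk 5: 'hh' (positions 8-9)
  Chunk 6: 'ba' (positions 10-11)
Total chunks: ceil(12 / 2) = 6

6


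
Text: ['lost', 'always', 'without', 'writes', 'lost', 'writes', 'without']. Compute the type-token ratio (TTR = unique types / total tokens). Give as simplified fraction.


Tokens: 7
Unique types: ('always', 'lost', 'without', 'writes') = 4
TTR = 4/7
Already in lowest terms.

4/7


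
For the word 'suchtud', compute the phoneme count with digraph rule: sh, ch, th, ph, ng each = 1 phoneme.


Parsing 'suchtud' greedily, digraphs first:
  's' -> consonant phoneme (phonemes so far: 1)
  'u' -> vowel phoneme (phonemes so far: 2)
  'ch' -> digraph (1 consonant phoneme) (phonemes so far: 3)
  't' -> consonant phoneme (phonemes so far: 4)
  'u' -> vowel phoneme (phonemes so far: 5)
  'd' -> consonant phoneme (phonemes so far: 6)
Total phonemes: 6

6


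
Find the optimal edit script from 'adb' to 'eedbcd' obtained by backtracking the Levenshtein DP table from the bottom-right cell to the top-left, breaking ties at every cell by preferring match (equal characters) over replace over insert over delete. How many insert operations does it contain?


Edit distance = 4. Backtracking from cell (3, 6) with preference match > replace > insert > delete,
then listing the resulting alignment 'adb' -> 'eedbcd' left to right:
  Step 1: insert 'e' [insertion #1]
  Step 2: replace a->e
  Step 3: keep 'd'
  Step 4: keep 'b'
  Step 5: insert 'c' [insertion #2]
  Step 6: insert 'd' [insertion #3]
Total insertions: 3

3


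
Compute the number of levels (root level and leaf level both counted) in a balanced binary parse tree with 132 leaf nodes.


In a balanced binary tree with n leaves the deepest leaf is ceil(log2(n)) edges below the root,
so counting node levels inclusive of root and leaves gives ceil(log2(n)) + 1 levels.
log2(132) = 7.0444
ceil(7.0444) = 8
levels = 8 + 1 = 9

9


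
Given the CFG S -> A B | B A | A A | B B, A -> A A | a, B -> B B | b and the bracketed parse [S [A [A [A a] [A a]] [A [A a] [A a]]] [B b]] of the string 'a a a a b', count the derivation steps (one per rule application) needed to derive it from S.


Every bracketed nonterminal node [X ...] in the tree is produced by exactly one rule application.
Reading the tree off as a leftmost derivation:
  Step 1: S  =>  A B   (applied S -> A B)
  Step 2: A B  =>  A A B   (applied A -> A A)
  Step 3: A A B  =>  A A A B   (applied A -> A A)
  Step 4: A A A B  =>  a A A B   (applied A -> a)
  Step 5: a A A B  =>  a a A B   (applied A -> a)
  Step 6: a a A B  =>  a a A A B   (applied A -> A A)
  Step 7: a a A A B  =>  a a a A B   (applied A -> a)
  Step 8: a a a A B  =>  a a a a B   (applied A -> a)
  Step 9: a a a a B  =>  a a a a b   (applied B -> b)
Final yield: a a a a b
Total rewrite steps: 9

9


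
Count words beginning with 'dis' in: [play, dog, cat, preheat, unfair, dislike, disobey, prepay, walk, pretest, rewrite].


Checking each word for prefix 'dis':
  'play' -> no (count: 0)
  'dog' -> no (count: 0)
  'cat' -> no (count: 0)
  'preheat' -> no (count: 0)
  'unfair' -> no (count: 0)
  'dislike' -> YES, starts with 'dis' (count: 1)
  'disobey' -> YES, starts with 'dis' (count: 2)
  'prepay' -> no (count: 2)
  'walk' -> no (count: 2)
  'pretest' -> no (count: 2)
  'rewrite' -> no (count: 2)
Total with prefix 'dis': 2

2


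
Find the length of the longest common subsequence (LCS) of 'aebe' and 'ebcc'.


DP table for LCS of 'aebe' and 'ebcc':
       e  b  c  c
    0  0  0  0  0
  a 0  0  0  0  0
  e 0  1  1  1  1
  b 0  1  2  2  2
  e 0  1  2  2  2
LCS: 'eb'
LCS length = 2

2


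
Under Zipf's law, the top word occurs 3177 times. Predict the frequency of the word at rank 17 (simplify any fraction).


Zipf's law: freq(rank) = f1 / rank
f1 = 3177, rank = 17
freq = 3177 / 17
GCD(3177, 17) = 1
Simplified: 3177/17

3177/17


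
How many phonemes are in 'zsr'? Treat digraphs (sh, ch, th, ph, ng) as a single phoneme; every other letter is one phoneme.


Parsing 'zsr' greedily, digraphs first:
  'z' -> consonant phoneme (phonemes so far: 1)
  's' -> consonant phoneme (phonemes so far: 2)
  'r' -> consonant phoneme (phonemes so far: 3)
Total phonemes: 3

3


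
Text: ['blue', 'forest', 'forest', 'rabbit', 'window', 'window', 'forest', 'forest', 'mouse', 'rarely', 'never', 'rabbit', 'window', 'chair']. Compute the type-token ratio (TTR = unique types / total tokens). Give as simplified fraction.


Tokens: 14
Unique types: ('blue', 'chair', 'forest', 'mouse', 'never', 'rabbit', 'rarely', 'window') = 8
TTR = 8/14
Simplify: divide both by 2 -> 4/7
TTR = 4/7

4/7


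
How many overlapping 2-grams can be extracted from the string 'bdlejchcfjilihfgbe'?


String 'bdlejchcfjilihfgbe' has length L = 18.
Number of overlapping n-grams = L - n + 1
Substituting: 18 - 2 + 1 = 17

17


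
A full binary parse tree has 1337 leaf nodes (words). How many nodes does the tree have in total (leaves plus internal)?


Leaf nodes (terminals): 1337
Internal nodes = n - 1 = 1337 - 1 = 1336
Total = leaves + internal = 1337 + 1336 = 2673

2673


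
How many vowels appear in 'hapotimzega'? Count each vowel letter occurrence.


Scanning each character of 'hapotimzega':
  Position 1: 'h' -> consonant (running count: 0)
  Position 2: 'a' -> vowel (running count: 1)
  Position 3: 'p' -> consonant (running count: 1)
  Position 4: 'o' -> vowel (running count: 2)
  Position 5: 't' -> consonant (running count: 2)
  Position 6: 'i' -> vowel (running count: 3)
  Position 7: 'm' -> consonant (running count: 3)
  Position 8: 'z' -> consonant (running count: 3)
  Position 9: 'e' -> vowel (running count: 4)
  Position 10: 'g' -> consonant (running count: 4)
  Position 11: 'a' -> vowel (running count: 5)
Total vowels: 5

5


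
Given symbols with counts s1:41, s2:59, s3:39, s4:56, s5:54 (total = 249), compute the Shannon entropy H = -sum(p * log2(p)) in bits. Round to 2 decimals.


Computing entropy H = -sum(p_i * log2(p_i)):
  s1: p = 41/249 = 0.1647, -p*log2(p) = 0.4285
  s2: p = 59/249 = 0.2369, -p*log2(p) = 0.4922
  s3: p = 39/249 = 0.1566, -p*log2(p) = 0.4189
  s4: p = 56/249 = 0.2249, -p*log2(p) = 0.4841
  s5: p = 54/249 = 0.2169, -p*log2(p) = 0.4782
H = sum of terms = 2.3019
Rounded to 2 decimals: 2.30

2.30


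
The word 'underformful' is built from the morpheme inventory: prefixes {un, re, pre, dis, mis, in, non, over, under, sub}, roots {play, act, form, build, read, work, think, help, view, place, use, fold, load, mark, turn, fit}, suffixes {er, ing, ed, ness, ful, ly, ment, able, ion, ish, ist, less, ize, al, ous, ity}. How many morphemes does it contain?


Segmenting 'underformful' against the inventory:
  'under' -> prefix (morpheme 1)
  'form' -> root (morpheme 2)
  'ful' -> suffix (morpheme 3)
Total morphemes: 3

3


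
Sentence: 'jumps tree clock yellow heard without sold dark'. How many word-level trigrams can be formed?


Word trigrams from [8] words:
  Trigram 1: (jumps tree clock)
  Trigram 2: (tree clock yellow)
  Trigram 3: (clock yellow heard)
  Trigram 4: (yellow heard without)
  Trigram 5: (heard without sold)
  Trigram 6: (without sold dark)
Total word trigrams: 8 - 2 = 6

6


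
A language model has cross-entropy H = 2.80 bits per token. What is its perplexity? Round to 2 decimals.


Perplexity formula: PP = 2^H
H = 2.80
PP = 2^2.80
Decompose: 2^2.80 = 2^2 * 2^0.80
2^2 = 4, 2^0.80 ~ 1.7411011
PP ~ 4 * 1.7411011 = 6.9644044
Rounded to 2 decimals: 6.96

6.96


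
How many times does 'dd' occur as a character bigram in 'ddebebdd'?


Scanning 'ddebebdd' for bigram 'dd':
  Position 0: 'dd' -> MATCH
  Position 1: 'de' -> no
  Position 2: 'eb' -> no
  Position 3: 'be' -> no
  Position 4: 'eb' -> no
  Position 5: 'bd' -> no
  Position 6: 'dd' -> MATCH
Total matches: 2

2


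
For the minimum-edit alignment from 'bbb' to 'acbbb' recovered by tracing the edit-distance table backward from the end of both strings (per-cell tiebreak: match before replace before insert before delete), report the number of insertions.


Edit distance = 2. Backtracking from cell (3, 5) with preference match > replace > insert > delete,
then listing the resulting alignment 'bbb' -> 'acbbb' left to right:
  Step 1: insert 'a' [insertion #1]
  Step 2: insert 'c' [insertion #2]
  Step 3: keep 'b'
  Step 4: keep 'b'
  Step 5: keep 'b'
Total insertions: 2

2


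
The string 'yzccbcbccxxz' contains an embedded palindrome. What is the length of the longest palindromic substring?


Scanning 'yzccbcbccxxz' for palindromic substrings.
Substring at positions 2-8: 'ccbcbcc'.
Check: reverse('ccbcbcc') = 'ccbcbcc' -> palindrome confirmed.
Neighbouring characters ('z' / 'x') break symmetry, so it cannot extend further.
No longer palindromic substring exists; longest length = 7

7


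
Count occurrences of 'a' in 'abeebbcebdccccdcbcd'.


Scanning 'abeebbcebdccccdcbcd' for 'a':
  Position 0: 'a' -> MATCH (count: 1)
Total occurrences of 'a': 1

1


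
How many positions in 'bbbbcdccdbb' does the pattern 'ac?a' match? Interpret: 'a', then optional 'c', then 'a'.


Pattern: ac?a means 'a', then optional 'c', then 'a'.
Scanning 'bbbbcdccdbb' position-by-position:
  Pos 0: window 'bbb' -> no
  Pos 1: window 'bbb' -> no
  Pos 2: window 'bbc' -> no
  Pos 3: window 'bcd' -> no
  Pos 4: window 'cdc' -> no
  Pos 5: window 'dcc' -> no
  Pos 6: window 'ccd' -> no
  Pos 7: window 'cdb' -> no
  Pos 8: window 'dbb' -> no
  Pos 9: window 'bb' -> no
  Pos 10: window 'b' -> no
Total matches: 0

0


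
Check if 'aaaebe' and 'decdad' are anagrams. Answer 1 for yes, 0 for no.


Sort characters of 'aaaebe': 'aaabee'
Sort characters of 'decdad': 'acddde'
Sorted forms differ -> they are NOT anagrams
Result: 0

0


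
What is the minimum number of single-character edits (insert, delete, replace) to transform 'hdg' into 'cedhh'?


Building DP table for s1='hdg' (len 3) and s2='cedhh' (len 5):
       c  e  d  h  h
    0  1  2  3  4  5
  h 1  1  2  3  3  4
  d 2  2  2  2  3  4
  g 3  3  3  3  3  4
Edit distance = dp[3][5] = 4

4


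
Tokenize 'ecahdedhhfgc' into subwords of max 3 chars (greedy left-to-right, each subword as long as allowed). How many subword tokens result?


'ecahdedhhfgc' has 12 characters.
Chunking with max size 3:
  Chunk 1: 'eca' (positions 0-2)
  Chunk 2: 'hde' (positions 3-5)
  Chunk 3: 'dhh' (positions 6-8)
  Chunk 4: 'fgc' (positions 9-11)
Total chunks: ceil(12 / 3) = 4

4


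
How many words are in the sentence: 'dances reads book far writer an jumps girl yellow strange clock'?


Counting words by splitting on spaces:
  Word 1: 'dances'
  Word 2: 'reads'
  Word 3: 'book'
  Word 4: 'far'
  Word 5: 'writer'
  Word 6: 'an'
  Word 7: 'jumps'
  Word 8: 'girl'
  Word 9: 'yellow'
  Word 10: 'strange'
  Word 11: 'clock'
Total words: 11

11


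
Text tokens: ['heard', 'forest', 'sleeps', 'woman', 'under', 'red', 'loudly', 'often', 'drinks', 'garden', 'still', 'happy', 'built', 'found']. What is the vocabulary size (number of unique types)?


Listing all tokens and tracking unique types:
  Token 1: 'heard' -> NEW (unique so far: 1)
  Token 2: 'forest' -> NEW (unique so far: 2)
  Token 3: 'sleeps' -> NEW (unique so far: 3)
  Token 4: 'woman' -> NEW (unique so far: 4)
  Token 5: 'under' -> NEW (unique so far: 5)
  Token 6: 'red' -> NEW (unique so far: 6)
  Token 7: 'loudly' -> NEW (unique so far: 7)
  Token 8: 'often' -> NEW (unique so far: 8)
  Token 9: 'drinks' -> NEW (unique so far: 9)
  Token 10: 'garden' -> NEW (unique so far: 10)
  Token 11: 'still' -> NEW (unique so far: 11)
  Token 12: 'happy' -> NEW (unique so far: 12)
  Token 13: 'built' -> NEW (unique so far: 13)
  Token 14: 'found' -> NEW (unique so far: 14)
Unique types: ('built', 'drinks', 'forest', 'found', 'garden', 'happy', 'heard', 'loudly', 'often', 'red', 'sleeps', 'still', 'under', 'woman')
Vocabulary size: 14

14


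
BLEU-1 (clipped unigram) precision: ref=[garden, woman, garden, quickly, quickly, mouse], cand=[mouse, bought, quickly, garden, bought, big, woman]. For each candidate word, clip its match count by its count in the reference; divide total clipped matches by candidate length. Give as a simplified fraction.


Reference word counts: {'garden': 2, 'mouse': 1, 'quickly': 2, 'woman': 1}
Checking each candidate word (with clipping):
  'mouse' -> in reference (ref count 1, used 1/1) -> match (matches: 1)
  'bought' -> not in reference -> no match (matches: 1)
  'quickly' -> in reference (ref count 2, used 1/2) -> match (matches: 2)
  'garden' -> in reference (ref count 2, used 1/2) -> match (matches: 3)
  'bought' -> not in reference -> no match (matches: 3)
  'big' -> not in reference -> no match (matches: 3)
  'woman' -> in reference (ref count 1, used 1/1) -> match (matches: 4)
Clipped matches: 4, Candidate length: 7
Precision = 4/7

4/7


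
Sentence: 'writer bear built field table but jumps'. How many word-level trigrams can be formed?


Word trigrams from [7] words:
  Trigram 1: (writer bear built)
  Trigram 2: (bear built field)
  Trigram 3: (built field table)
  Trigram 4: (field table but)
  Trigram 5: (table but jumps)
Total word trigrams: 7 - 2 = 5

5


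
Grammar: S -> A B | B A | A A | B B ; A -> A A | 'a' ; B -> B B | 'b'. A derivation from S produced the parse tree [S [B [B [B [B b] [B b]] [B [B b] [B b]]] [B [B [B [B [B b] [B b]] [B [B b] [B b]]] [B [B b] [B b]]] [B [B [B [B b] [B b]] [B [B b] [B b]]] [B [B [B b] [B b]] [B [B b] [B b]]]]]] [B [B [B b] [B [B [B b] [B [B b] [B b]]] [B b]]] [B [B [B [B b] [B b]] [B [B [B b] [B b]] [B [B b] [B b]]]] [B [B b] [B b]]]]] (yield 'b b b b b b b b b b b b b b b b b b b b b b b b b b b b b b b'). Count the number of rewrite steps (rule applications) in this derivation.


Every bracketed nonterminal node [X ...] in the tree is produced by exactly one rule application.
Reading the tree off as a leftmost derivation:
  Step 1: S  =>  B B   (applied S -> B B)
  Step 2: B B  =>  B B B   (applied B -> B B)
  Step 3: B B B  =>  B B B B   (applied B -> B B)
  Step 4: B B B B  =>  B B B B B   (applied B -> B B)
  Step 5: B B B B B  =>  b B B B B   (applied B -> b)
  Step 6: b B B B B  =>  b b B B B   (applied B -> b)
  Step 7: b b B B B  =>  b b B B B B   (applied B -> B B)
  Step 8: b b B B B B  =>  b b b B B B   (applied B -> b)
  Step 9: b b b B B B  =>  b b b b B B   (applied B -> b)
  Step 10: b b b b B B  =>  b b b b B B B   (applied B -> B B)
  Step 11: b b b b B B B  =>  b b b b B B B B   (applied B -> B B)
  Step 12: b b b b B B B B  =>  b b b b B B B B B   (applied B -> B B)
  Step 13: b b b b B B B B B  =>  b b b b B B B B B B   (applied B -> B B)
  Step 14: b b b b B B B B B B  =>  b b b b b B B B B B   (applied B -> b)
  Step 15: b b b b b B B B B B  =>  b b b b b b B B B B   (applied B -> b)
  Step 16: b b b b b b B B B B  =>  b b b b b b B B B B B   (applied B -> B B)
  Step 17: b b b b b b B B B B B  =>  b b b b b b b B B B B   (applied B -> b)
  Step 18: b b b b b b b B B B B  =>  b b b b b b b b B B B   (applied B -> b)
  Step 19: b b b b b b b b B B B  =>  b b b b b b b b B B B B   (applied B -> B B)
  Step 20: b b b b b b b b B B B B  =>  b b b b b b b b b B B B   (applied B -> b)
  Step 21: b b b b b b b b b B B B  =>  b b b b b b b b b b B B   (applied B -> b)
  Step 22: b b b b b b b b b b B B  =>  b b b b b b b b b b B B B   (applied B -> B B)
  Step 23: b b b b b b b b b b B B B  =>  b b b b b b b b b b B B B B   (applied B -> B B)
  Step 24: b b b b b b b b b b B B B B  =>  b b b b b b b b b b B B B B B   (applied B -> B B)
  Step 25: b b b b b b b b b b B B B B B  =>  b b b b b b b b b b b B B B B   (applied B -> b)
  Step 26: b b b b b b b b b b b B B B B  =>  b b b b b b b b b b b b B B B   (applied B -> b)
  Step 27: b b b b b b b b b b b b B B B  =>  b b b b b b b b b b b b B B B B   (applied B -> B B)
  Step 28: b b b b b b b b b b b b B B B B  =>  b b b b b b b b b b b b b B B B   (applied B -> b)
  Step 29: b b b b b b b b b b b b b B B B  =>  b b b b b b b b b b b b b b B B   (applied B -> b)
  Step 30: b b b b b b b b b b b b b b B B  =>  b b b b b b b b b b b b b b B B B   (applied B -> B B)
  Step 31: b b b b b b b b b b b b b b B B B  =>  b b b b b b b b b b b b b b B B B B   (applied B -> B B)
  Step 32: b b b b b b b b b b b b b b B B B B  =>  b b b b b b b b b b b b b b b B B B   (applied B -> b)
  Step 33: b b b b b b b b b b b b b b b B B B  =>  b b b b b b b b b b b b b b b b B B   (applied B -> b)
  Step 34: b b b b b b b b b b b b b b b b B B  =>  b b b b b b b b b b b b b b b b B B B   (applied B -> B B)
  Step 35: b b b b b b b b b b b b b b b b B B B  =>  b b b b b b b b b b b b b b b b b B B   (applied B -> b)
  Step 36: b b b b b b b b b b b b b b b b b B B  =>  b b b b b b b b b b b b b b b b b b B   (applied B -> b)
  Step 37: b b b b b b b b b b b b b b b b b b B  =>  b b b b b b b b b b b b b b b b b b B B   (applied B -> B B)
  Step 38: b b b b b b b b b b b b b b b b b b B B  =>  b b b b b b b b b b b b b b b b b b B B B   (applied B -> B B)
  Step 39: b b b b b b b b b b b b b b b b b b B B B  =>  b b b b b b b b b b b b b b b b b b b B B   (applied B -> b)
  Step 40: b b b b b b b b b b b b b b b b b b b B B  =>  b b b b b b b b b b b b b b b b b b b B B B   (applied B -> B B)
  Step 41: b b b b b b b b b b b b b b b b b b b B B B  =>  b b b b b b b b b b b b b b b b b b b B B B B   (applied B -> B B)
  Step 42: b b b b b b b b b b b b b b b b b b b B B B B  =>  b b b b b b b b b b b b b b b b b b b b B B B   (applied B -> b)
  Step 43: b b b b b b b b b b b b b b b b b b b b B B B  =>  b b b b b b b b b b b b b b b b b b b b B B B B   (applied B -> B B)
  Step 44: b b b b b b b b b b b b b b b b b b b b B B B B  =>  b b b b b b b b b b b b b b b b b b b b b B B B   (applied B -> b)
  Step 45: b b b b b b b b b b b b b b b b b b b b b B B B  =>  b b b b b b b b b b b b b b b b b b b b b b B B   (applied B -> b)
  Step 46: b b b b b b b b b b b b b b b b b b b b b b B B  =>  b b b b b b b b b b b b b b b b b b b b b b b B   (applied B -> b)
  Step 47: b b b b b b b b b b b b b b b b b b b b b b b B  =>  b b b b b b b b b b b b b b b b b b b b b b b B B   (applied B -> B B)
  Step 48: b b b b b b b b b b b b b b b b b b b b b b b B B  =>  b b b b b b b b b b b b b b b b b b b b b b b B B B   (applied B -> B B)
  Step 49: b b b b b b b b b b b b b b b b b b b b b b b B B B  =>  b b b b b b b b b b b b b b b b b b b b b b b B B B B   (applied B -> B B)
  Step 50: b b b b b b b b b b b b b b b b b b b b b b b B B B B  =>  b b b b b b b b b b b b b b b b b b b b b b b b B B B   (applied B -> b)
  Step 51: b b b b b b b b b b b b b b b b b b b b b b b b B B B  =>  b b b b b b b b b b b b b b b b b b b b b b b b b B B   (applied B -> b)
  Step 52: b b b b b b b b b b b b b b b b b b b b b b b b b B B  =>  b b b b b b b b b b b b b b b b b b b b b b b b b B B B   (applied B -> B B)
  Step 53: b b b b b b b b b b b b b b b b b b b b b b b b b B B B  =>  b b b b b b b b b b b b b b b b b b b b b b b b b B B B B   (applied B -> B B)
  Step 54: b b b b b b b b b b b b b b b b b b b b b b b b b B B B B  =>  b b b b b b b b b b b b b b b b b b b b b b b b b b B B B   (applied B -> b)
  Step 55: b b b b b b b b b b b b b b b b b b b b b b b b b b B B B  =>  b b b b b b b b b b b b b b b b b b b b b b b b b b b B B   (applied B -> b)
  Step 56: b b b b b b b b b b b b b b b b b b b b b b b b b b b B B  =>  b b b b b b b b b b b b b b b b b b b b b b b b b b b B B B   (applied B -> B B)
  Step 57: b b b b b b b b b b b b b b b b b b b b b b b b b b b B B B  =>  b b b b b b b b b b b b b b b b b b b b b b b b b b b b B B   (applied B -> b)
  Step 58: b b b b b b b b b b b b b b b b b b b b b b b b b b b b B B  =>  b b b b b b b b b b b b b b b b b b b b b b b b b b b b b B   (applied B -> b)
  Step 59: b b b b b b b b b b b b b b b b b b b b b b b b b b b b b B  =>  b b b b b b b b b b b b b b b b b b b b b b b b b b b b b B B   (applied B -> B B)
  Step 60: b b b b b b b b b b b b b b b b b b b b b b b b b b b b b B B  =>  b b b b b b b b b b b b b b b b b b b b b b b b b b b b b b B   (applied B -> b)
  Step 61: b b b b b b b b b b b b b b b b b b b b b b b b b b b b b b B  =>  b b b b b b b b b b b b b b b b b b b b b b b b b b b b b b b   (applied B -> b)
Final yield: b b b b b b b b b b b b b b b b b b b b b b b b b b b b b b b
Total rewrite steps: 61

61


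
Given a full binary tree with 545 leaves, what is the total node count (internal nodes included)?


Leaf nodes (terminals): 545
Internal nodes = n - 1 = 545 - 1 = 544
Total = leaves + internal = 545 + 544 = 1089

1089


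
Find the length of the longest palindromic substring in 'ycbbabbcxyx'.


Scanning 'ycbbabbcxyx' for palindromic substrings.
Substring at positions 1-7: 'cbbabbc'.
Check: reverse('cbbabbc') = 'cbbabbc' -> palindrome confirmed.
Neighbouring characters ('y' / 'x') break symmetry, so it cannot extend further.
No longer palindromic substring exists; longest length = 7

7


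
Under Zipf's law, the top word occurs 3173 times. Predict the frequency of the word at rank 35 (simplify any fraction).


Zipf's law: freq(rank) = f1 / rank
f1 = 3173, rank = 35
freq = 3173 / 35
GCD(3173, 35) = 1
Simplified: 3173/35

3173/35


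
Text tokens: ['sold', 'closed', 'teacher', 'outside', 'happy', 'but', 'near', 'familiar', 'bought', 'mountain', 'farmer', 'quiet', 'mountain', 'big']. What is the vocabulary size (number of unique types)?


Listing all tokens and tracking unique types:
  Token 1: 'sold' -> NEW (unique so far: 1)
  Token 2: 'closed' -> NEW (unique so far: 2)
  Token 3: 'teacher' -> NEW (unique so far: 3)
  Token 4: 'outside' -> NEW (unique so far: 4)
  Token 5: 'happy' -> NEW (unique so far: 5)
  Token 6: 'but' -> NEW (unique so far: 6)
  Token 7: 'near' -> NEW (unique so far: 7)
  Token 8: 'familiar' -> NEW (unique so far: 8)
  Token 9: 'bought' -> NEW (unique so far: 9)
  Token 10: 'mountain' -> NEW (unique so far: 10)
  Token 11: 'farmer' -> NEW (unique so far: 11)
  Token 12: 'quiet' -> NEW (unique so far: 12)
  Token 13: 'mountain' -> duplicate (unique so far: 12)
  Token 14: 'big' -> NEW (unique so far: 13)
Unique types: ('big', 'bought', 'but', 'closed', 'familiar', 'farmer', 'happy', 'mountain', 'near', 'outside', 'quiet', 'sold', 'teacher')
Vocabulary size: 13

13


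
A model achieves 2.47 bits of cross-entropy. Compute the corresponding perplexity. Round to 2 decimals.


Perplexity formula: PP = 2^H
H = 2.47
PP = 2^2.47
Decompose: 2^2.47 = 2^2 * 2^0.47
2^2 = 4, 2^0.47 ~ 1.3851095
PP ~ 4 * 1.3851095 = 5.5404380
Rounded to 2 decimals: 5.54

5.54


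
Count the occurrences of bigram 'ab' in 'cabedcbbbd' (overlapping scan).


Scanning 'cabedcbbbd' for bigram 'ab':
  Position 0: 'ca' -> no
  Position 1: 'ab' -> MATCH
  Position 2: 'be' -> no
  Position 3: 'ed' -> no
  Position 4: 'dc' -> no
  Position 5: 'cb' -> no
  Position 6: 'bb' -> no
  Position 7: 'bb' -> no
  Position 8: 'bd' -> no
Total matches: 1

1


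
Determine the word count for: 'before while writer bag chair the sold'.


Counting words by splitting on spaces:
  Word 1: 'before'
  Word 2: 'while'
  Word 3: 'writer'
  Word 4: 'bag'
  Word 5: 'chair'
  Word 6: 'the'
  Word 7: 'sold'
Total words: 7

7


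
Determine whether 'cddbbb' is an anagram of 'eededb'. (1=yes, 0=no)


Sort characters of 'cddbbb': 'bbbcdd'
Sort characters of 'eededb': 'bddeee'
Sorted forms differ -> they are NOT anagrams
Result: 0

0


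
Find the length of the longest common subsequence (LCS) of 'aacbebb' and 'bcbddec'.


DP table for LCS of 'aacbebb' and 'bcbddec':
       b  c  b  d  d  e  c
    0  0  0  0  0  0  0  0
  a 0  0  0  0  0  0  0  0
  a 0  0  0  0  0  0  0  0
  c 0  0  1  1  1  1  1  1
  b 0  1  1  2  2  2  2  2
  e 0  1  1  2  2  2  3  3
  b 0  1  1  2  2  2  3  3
  b 0  1  1  2  2  2  3  3
LCS: 'cbe'
LCS length = 3

3


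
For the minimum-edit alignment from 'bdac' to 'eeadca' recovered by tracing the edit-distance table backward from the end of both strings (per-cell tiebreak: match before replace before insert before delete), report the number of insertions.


Edit distance = 4. Backtracking from cell (4, 6) with preference match > replace > insert > delete,
then listing the resulting alignment 'bdac' -> 'eeadca' left to right:
  Step 1: replace b->e
  Step 2: replace d->e
  Step 3: keep 'a'
  Step 4: insert 'd' [insertion #1]
  Step 5: keep 'c'
  Step 6: insert 'a' [insertion #2]
Total insertions: 2

2


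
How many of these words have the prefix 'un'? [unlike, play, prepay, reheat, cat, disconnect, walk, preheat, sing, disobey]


Checking each word for prefix 'un':
  'unlike' -> YES, starts with 'un' (count: 1)
  'play' -> no (count: 1)
  'prepay' -> no (count: 1)
  'reheat' -> no (count: 1)
  'cat' -> no (count: 1)
  'disconnect' -> no (count: 1)
  'walk' -> no (count: 1)
  'preheat' -> no (count: 1)
  'sing' -> no (count: 1)
  'disobey' -> no (count: 1)
Total with prefix 'un': 1

1


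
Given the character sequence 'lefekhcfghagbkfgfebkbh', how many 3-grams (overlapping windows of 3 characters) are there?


String 'lefekhcfghagbkfgfebkbh' has length L = 22.
Number of overlapping n-grams = L - n + 1
Substituting: 22 - 3 + 1 = 20

20


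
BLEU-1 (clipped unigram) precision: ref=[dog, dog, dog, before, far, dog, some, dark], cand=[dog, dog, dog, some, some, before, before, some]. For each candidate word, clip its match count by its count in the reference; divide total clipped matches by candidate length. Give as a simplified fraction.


Reference word counts: {'before': 1, 'dark': 1, 'dog': 4, 'far': 1, 'some': 1}
Checking each candidate word (with clipping):
  'dog' -> in reference (ref count 4, used 1/4) -> match (matches: 1)
  'dog' -> in reference (ref count 4, used 2/4) -> match (matches: 2)
  'dog' -> in reference (ref count 4, used 3/4) -> match (matches: 3)
  'some' -> in reference (ref count 1, used 1/1) -> match (matches: 4)
  'some' -> ref count 1 already used up (1/1) -> clipped, no match (matches: 4)
  'before' -> in reference (ref count 1, used 1/1) -> match (matches: 5)
  'before' -> ref count 1 already used up (1/1) -> clipped, no match (matches: 5)
  'some' -> ref count 1 already used up (1/1) -> clipped, no match (matches: 5)
Clipped matches: 5, Candidate length: 8
Precision = 5/8

5/8


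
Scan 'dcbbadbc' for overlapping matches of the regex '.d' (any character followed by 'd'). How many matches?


Pattern: .d means any character followed by 'd'.
Scanning 'dcbbadbc' position-by-position:
  Pos 0: window 'dc' -> no
  Pos 1: window 'cb' -> no
  Pos 2: window 'bb' -> no
  Pos 3: window 'ba' -> no
  Pos 4: window 'ad' -> MATCH
  Pos 5: window 'db' -> no
  Pos 6: window 'bc' -> no
  Pos 7: window 'c' -> no
Total matches: 1

1


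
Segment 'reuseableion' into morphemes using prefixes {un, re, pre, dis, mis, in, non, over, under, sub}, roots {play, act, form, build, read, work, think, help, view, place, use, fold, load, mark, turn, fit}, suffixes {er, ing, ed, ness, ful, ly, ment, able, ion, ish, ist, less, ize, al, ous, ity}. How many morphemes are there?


Segmenting 'reuseableion' against the inventory:
  're' -> prefix (morpheme 1)
  'use' -> root (morpheme 2)
  'able' -> suffix (morpheme 3)
  'ion' -> suffix (morpheme 4)
Total morphemes: 4

4


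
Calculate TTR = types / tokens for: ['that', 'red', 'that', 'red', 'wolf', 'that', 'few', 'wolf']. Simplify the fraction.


Tokens: 8
Unique types: ('few', 'red', 'that', 'wolf') = 4
TTR = 4/8
Simplify: divide both by 4 -> 1/2
TTR = 1/2

1/2


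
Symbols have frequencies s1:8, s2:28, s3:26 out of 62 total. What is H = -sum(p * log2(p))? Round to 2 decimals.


Computing entropy H = -sum(p_i * log2(p_i)):
  s1: p = 8/62 = 0.1290, -p*log2(p) = 0.3812
  s2: p = 28/62 = 0.4516, -p*log2(p) = 0.5179
  s3: p = 26/62 = 0.4194, -p*log2(p) = 0.5258
H = sum of terms = 1.4249
Rounded to 2 decimals: 1.42

1.42


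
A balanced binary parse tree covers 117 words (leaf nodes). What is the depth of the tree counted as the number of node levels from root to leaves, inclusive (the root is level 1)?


In a balanced binary tree with n leaves the deepest leaf is ceil(log2(n)) edges below the root,
so counting node levels inclusive of root and leaves gives ceil(log2(n)) + 1 levels.
log2(117) = 6.8704
ceil(6.8704) = 7
levels = 7 + 1 = 8

8


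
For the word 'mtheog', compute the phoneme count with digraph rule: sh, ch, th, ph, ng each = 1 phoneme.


Parsing 'mtheog' greedily, digraphs first:
  'm' -> consonant phoneme (phonemes so far: 1)
  'th' -> digraph (1 consonant phoneme) (phonemes so far: 2)
  'e' -> vowel phoneme (phonemes so far: 3)
  'o' -> vowel phoneme (phonemes so far: 4)
  'g' -> consonant phoneme (phonemes so far: 5)
Total phonemes: 5

5


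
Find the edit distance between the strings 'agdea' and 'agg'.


Building DP table for s1='agdea' (len 5) and s2='agg' (len 3):
       a  g  g
    0  1  2  3
  a 1  0  1  2
  g 2  1  0  1
  d 3  2  1  1
  e 4  3  2  2
  a 5  4  3  3
Edit distance = dp[5][3] = 3

3


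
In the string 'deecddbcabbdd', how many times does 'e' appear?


Scanning 'deecddbcabbdd' for 'e':
  Position 1: 'e' -> MATCH (count: 1)
  Position 2: 'e' -> MATCH (count: 2)
Total occurrences of 'e': 2

2


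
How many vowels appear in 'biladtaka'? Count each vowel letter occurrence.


Scanning each character of 'biladtaka':
  Position 1: 'b' -> consonant (running count: 0)
  Position 2: 'i' -> vowel (running count: 1)
  Position 3: 'l' -> consonant (running count: 1)
  Position 4: 'a' -> vowel (running count: 2)
  Position 5: 'd' -> consonant (running count: 2)
  Position 6: 't' -> consonant (running count: 2)
  Position 7: 'a' -> vowel (running count: 3)
  Position 8: 'k' -> consonant (running count: 3)
  Position 9: 'a' -> vowel (running count: 4)
Total vowels: 4

4


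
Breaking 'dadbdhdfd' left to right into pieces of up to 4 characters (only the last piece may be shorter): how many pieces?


'dadbdhdfd' has 9 characters.
Chunking with max size 4:
  Chunk 1: 'dadb' (positions 0-3)
  Chunk 2: 'dhdf' (positions 4-7)
  Chunk 3: 'd' (positions 8-8)
Total chunks: ceil(9 / 4) = 3

3


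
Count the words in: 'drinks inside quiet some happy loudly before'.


Counting words by splitting on spaces:
  Word 1: 'drinks'
  Word 2: 'inside'
  Word 3: 'quiet'
  Word 4: 'some'
  Word 5: 'happy'
  Word 6: 'loudly'
  Word 7: 'before'
Total words: 7

7


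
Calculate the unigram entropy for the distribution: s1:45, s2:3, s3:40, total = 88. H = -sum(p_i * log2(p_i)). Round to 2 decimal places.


Computing entropy H = -sum(p_i * log2(p_i)):
  s1: p = 45/88 = 0.5114, -p*log2(p) = 0.4948
  s2: p = 3/88 = 0.0341, -p*log2(p) = 0.1662
  s3: p = 40/88 = 0.4545, -p*log2(p) = 0.5170
H = sum of terms = 1.1780
Rounded to 2 decimals: 1.18

1.18


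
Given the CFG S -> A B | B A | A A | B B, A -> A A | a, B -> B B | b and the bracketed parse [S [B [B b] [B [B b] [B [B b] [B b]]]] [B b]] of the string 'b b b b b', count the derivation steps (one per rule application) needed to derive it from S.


Every bracketed nonterminal node [X ...] in the tree is produced by exactly one rule application.
Reading the tree off as a leftmost derivation:
  Step 1: S  =>  B B   (applied S -> B B)
  Step 2: B B  =>  B B B   (applied B -> B B)
  Step 3: B B B  =>  b B B   (applied B -> b)
  Step 4: b B B  =>  b B B B   (applied B -> B B)
  Step 5: b B B B  =>  b b B B   (applied B -> b)
  Step 6: b b B B  =>  b b B B B   (applied B -> B B)
  Step 7: b b B B B  =>  b b b B B   (applied B -> b)
  Step 8: b b b B B  =>  b b b b B   (applied B -> b)
  Step 9: b b b b B  =>  b b b b b   (applied B -> b)
Final yield: b b b b b
Total rewrite steps: 9

9


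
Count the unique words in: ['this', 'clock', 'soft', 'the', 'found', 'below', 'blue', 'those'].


Listing all tokens and tracking unique types:
  Token 1: 'this' -> NEW (unique so far: 1)
  Token 2: 'clock' -> NEW (unique so far: 2)
  Token 3: 'soft' -> NEW (unique so far: 3)
  Token 4: 'the' -> NEW (unique so far: 4)
  Token 5: 'found' -> NEW (unique so far: 5)
  Token 6: 'below' -> NEW (unique so far: 6)
  Token 7: 'blue' -> NEW (unique so far: 7)
  Token 8: 'those' -> NEW (unique so far: 8)
Unique types: ('below', 'blue', 'clock', 'found', 'soft', 'the', 'this', 'those')
Vocabulary size: 8

8


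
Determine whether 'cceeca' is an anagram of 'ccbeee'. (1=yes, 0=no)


Sort characters of 'cceeca': 'acccee'
Sort characters of 'ccbeee': 'bcceee'
Sorted forms differ -> they are NOT anagrams
Result: 0

0


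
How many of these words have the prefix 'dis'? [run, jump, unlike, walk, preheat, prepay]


Checking each word for prefix 'dis':
  'run' -> no (count: 0)
  'jump' -> no (count: 0)
  'unlike' -> no (count: 0)
  'walk' -> no (count: 0)
  'preheat' -> no (count: 0)
  'prepay' -> no (count: 0)
Total with prefix 'dis': 0

0


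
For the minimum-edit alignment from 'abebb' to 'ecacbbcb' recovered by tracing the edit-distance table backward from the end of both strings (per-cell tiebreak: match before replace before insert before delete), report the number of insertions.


Edit distance = 5. Backtracking from cell (5, 8) with preference match > replace > insert > delete,
then listing the resulting alignment 'abebb' -> 'ecacbbcb' left to right:
  Step 1: insert 'e' [insertion #1]
  Step 2: insert 'c' [insertion #2]
  Step 3: keep 'a'
  Step 4: insert 'c' [insertion #3]
  Step 5: keep 'b'
  Step 6: replace e->b
  Step 7: replace b->c
  Step 8: keep 'b'
Total insertions: 3

3


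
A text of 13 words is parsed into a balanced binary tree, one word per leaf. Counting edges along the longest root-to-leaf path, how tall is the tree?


In a balanced binary tree with n leaves the deepest leaf is ceil(log2(n)) edges below the root.
log2(13) = 3.7004
ceil(3.7004) = 4
height (edges) = 4

4


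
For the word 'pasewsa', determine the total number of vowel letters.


Scanning each character of 'pasewsa':
  Position 1: 'p' -> consonant (running count: 0)
  Position 2: 'a' -> vowel (running count: 1)
  Position 3: 's' -> consonant (running count: 1)
  Position 4: 'e' -> vowel (running count: 2)
  Position 5: 'w' -> consonant (running count: 2)
  Position 6: 's' -> consonant (running count: 2)
  Position 7: 'a' -> vowel (running count: 3)
Total vowels: 3

3


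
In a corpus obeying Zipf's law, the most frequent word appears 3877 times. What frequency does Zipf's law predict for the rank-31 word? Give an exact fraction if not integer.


Zipf's law: freq(rank) = f1 / rank
f1 = 3877, rank = 31
freq = 3877 / 31
GCD(3877, 31) = 1
Simplified: 3877/31

3877/31


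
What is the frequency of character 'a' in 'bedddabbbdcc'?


Scanning 'bedddabbbdcc' for 'a':
  Position 5: 'a' -> MATCH (count: 1)
Total occurrences of 'a': 1

1


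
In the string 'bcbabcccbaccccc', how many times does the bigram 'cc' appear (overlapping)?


Scanning 'bcbabcccbaccccc' for bigram 'cc':
  Position 0: 'bc' -> no
  Position 1: 'cb' -> no
  Position 2: 'ba' -> no
  Position 3: 'ab' -> no
  Position 4: 'bc' -> no
  Position 5: 'cc' -> MATCH
  Position 6: 'cc' -> MATCH
  Position 7: 'cb' -> no
  Position 8: 'ba' -> no
  Position 9: 'ac' -> no
  Position 10: 'cc' -> MATCH
  Position 11: 'cc' -> MATCH
  Position 12: 'cc' -> MATCH
  Position 13: 'cc' -> MATCH
Total matches: 6

6


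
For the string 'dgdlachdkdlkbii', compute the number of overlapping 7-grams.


String 'dgdlachdkdlkbii' has length L = 15.
Number of overlapping n-grams = L - n + 1
Substituting: 15 - 7 + 1 = 9

9


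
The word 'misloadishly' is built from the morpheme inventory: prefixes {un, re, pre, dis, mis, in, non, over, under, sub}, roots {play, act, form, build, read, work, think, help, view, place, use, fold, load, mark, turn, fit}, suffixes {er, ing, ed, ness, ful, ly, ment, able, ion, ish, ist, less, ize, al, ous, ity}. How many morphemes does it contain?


Segmenting 'misloadishly' against the inventory:
  'mis' -> prefix (morpheme 1)
  'load' -> root (morpheme 2)
  'ish' -> suffix (morpheme 3)
  'ly' -> suffix (morpheme 4)
Total morphemes: 4

4


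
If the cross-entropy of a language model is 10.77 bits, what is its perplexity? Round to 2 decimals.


Perplexity formula: PP = 2^H
H = 10.77
PP = 2^10.77
Decompose: 2^10.77 = 2^10 * 2^0.77
2^10 = 1024, 2^0.77 ~ 1.7052698
PP ~ 1024 * 1.7052698 = 1746.1962752
Rounded to 2 decimals: 1746.20

1746.20


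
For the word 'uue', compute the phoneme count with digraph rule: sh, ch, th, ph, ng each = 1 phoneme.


Parsing 'uue' greedily, digraphs first:
  'u' -> vowel phoneme (phonemes so far: 1)
  'u' -> vowel phoneme (phonemes so far: 2)
  'e' -> vowel phoneme (phonemes so far: 3)
Total phonemes: 3

3


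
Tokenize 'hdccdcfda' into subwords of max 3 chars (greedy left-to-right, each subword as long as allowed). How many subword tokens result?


'hdccdcfda' has 9 characters.
Chunking with max size 3:
  Chunk 1: 'hdc' (positions 0-2)
  Chunk 2: 'cdc' (positions 3-5)
  Chunk 3: 'fda' (positions 6-8)
Total chunks: ceil(9 / 3) = 3

3


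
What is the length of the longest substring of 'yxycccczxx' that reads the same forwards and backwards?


Scanning 'yxycccczxx' for palindromic substrings.
Substring at positions 3-6: 'cccc'.
Check: reverse('cccc') = 'cccc' -> palindrome confirmed.
Neighbouring characters ('y' / 'z') break symmetry, so it cannot extend further.
No longer palindromic substring exists; longest length = 4

4


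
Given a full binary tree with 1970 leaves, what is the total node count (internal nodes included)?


Leaf nodes (terminals): 1970
Internal nodes = n - 1 = 1970 - 1 = 1969
Total = leaves + internal = 1970 + 1969 = 3939

3939


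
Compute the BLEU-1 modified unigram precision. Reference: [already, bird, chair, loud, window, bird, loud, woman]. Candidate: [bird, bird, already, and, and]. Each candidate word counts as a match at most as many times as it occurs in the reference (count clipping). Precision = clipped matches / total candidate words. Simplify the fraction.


Reference word counts: {'already': 1, 'bird': 2, 'chair': 1, 'loud': 2, 'window': 1, 'woman': 1}
Checking each candidate word (with clipping):
  'bird' -> in reference (ref count 2, used 1/2) -> match (matches: 1)
  'bird' -> in reference (ref count 2, used 2/2) -> match (matches: 2)
  'already' -> in reference (ref count 1, used 1/1) -> match (matches: 3)
  'and' -> not in reference -> no match (matches: 3)
  'and' -> not in reference -> no match (matches: 3)
Clipped matches: 3, Candidate length: 5
Precision = 3/5

3/5


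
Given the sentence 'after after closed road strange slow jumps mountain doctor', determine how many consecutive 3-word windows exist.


Word trigrams from [9] words:
  Trigram 1: (after after closed)
  Trigram 2: (after closed road)
  Trigram 3: (closed road strange)
  Trigram 4: (road strange slow)
  Trigram 5: (strange slow jumps)
  Trigram 6: (slow jumps mountain)
  Trigram 7: (jumps mountain doctor)
Total word trigrams: 9 - 2 = 7

7


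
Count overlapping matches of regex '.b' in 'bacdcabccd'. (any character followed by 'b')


Pattern: .b means any character followed by 'b'.
Scanning 'bacdcabccd' position-by-position:
  Pos 0: window 'ba' -> no
  Pos 1: window 'ac' -> no
  Pos 2: window 'cd' -> no
  Pos 3: window 'dc' -> no
  Pos 4: window 'ca' -> no
  Pos 5: window 'ab' -> MATCH
  Pos 6: window 'bc' -> no
  Pos 7: window 'cc' -> no
  Pos 8: window 'cd' -> no
  Pos 9: window 'd' -> no
Total matches: 1

1


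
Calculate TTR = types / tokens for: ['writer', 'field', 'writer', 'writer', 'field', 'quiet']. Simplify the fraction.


Tokens: 6
Unique types: ('field', 'quiet', 'writer') = 3
TTR = 3/6
Simplify: divide both by 3 -> 1/2
TTR = 1/2

1/2


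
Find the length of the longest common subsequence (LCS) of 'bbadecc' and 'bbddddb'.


DP table for LCS of 'bbadecc' and 'bbddddb':
       b  b  d  d  d  d  b
    0  0  0  0  0  0  0  0
  b 0  1  1  1  1  1  1  1
  b 0  1  2  2  2  2  2  2
  a 0  1  2  2  2  2  2  2
  d 0  1  2  3  3  3  3  3
  e 0  1  2  3  3  3  3  3
  c 0  1  2  3  3  3  3  3
  c 0  1  2  3  3  3  3  3
LCS: 'bbd'
LCS length = 3

3
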